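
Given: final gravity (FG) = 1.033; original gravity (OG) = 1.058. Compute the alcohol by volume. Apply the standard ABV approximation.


ABV = (OG − FG) · 131.25
ABV = (1.058 − 1.033) · 131.25

3.2813 % ABV


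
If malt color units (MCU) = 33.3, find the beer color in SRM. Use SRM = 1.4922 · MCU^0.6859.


SRM = 1.4922 · 33.3^0.6859

16.5223 SRM


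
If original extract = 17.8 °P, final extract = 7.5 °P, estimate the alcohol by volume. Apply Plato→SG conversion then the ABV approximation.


SG = 259/(259 − P);  ABV = (OG − FG)·131.25
OG = 259/(259 − 17.8) = 1.0738
FG = 259/(259 − 7.5) = 1.0298
ABV = (1.0738 − 1.0298)·131.25

5.7719 % ABV


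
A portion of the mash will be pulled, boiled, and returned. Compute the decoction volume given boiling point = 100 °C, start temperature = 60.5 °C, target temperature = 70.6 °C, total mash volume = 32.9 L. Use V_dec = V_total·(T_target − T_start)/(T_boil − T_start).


V_dec = 32.9·(70.6 − 60.5)/(100 − 60.5)

8.4124 L


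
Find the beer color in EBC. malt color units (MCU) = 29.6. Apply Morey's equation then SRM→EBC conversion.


SRM = 1.4922·MCU^0.6859;  EBC = SRM·1.97
SRM = 1.4922·29.6^0.6859 = 15.2400
EBC = 15.2400·1.97

30.0229 EBC


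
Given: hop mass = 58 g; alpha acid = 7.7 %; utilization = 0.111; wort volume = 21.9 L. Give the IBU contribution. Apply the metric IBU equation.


IBU = (α/100)·mass·U·1000 / V
IBU = (7.7/100)·58·0.111·1000 / 21.9

22.6359 IBU


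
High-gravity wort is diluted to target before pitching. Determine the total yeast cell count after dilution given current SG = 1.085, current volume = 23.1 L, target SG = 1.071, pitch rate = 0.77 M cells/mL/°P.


V_w = V·((SG_c−1)/(SG_t−1)−1);  °P = 259 − 259/SG_t;  cells = rate·(V+V_w)·°P
V_w = 23.1·((1.085−1)/(1.071−1)−1) = 4.5549
V_final = 23.1 + 4.5549 = 27.6549
°P = 259 − 259/1.071 = 17.1699
cells = 0.77·27.6549·17.1699

365.6217 billion cells


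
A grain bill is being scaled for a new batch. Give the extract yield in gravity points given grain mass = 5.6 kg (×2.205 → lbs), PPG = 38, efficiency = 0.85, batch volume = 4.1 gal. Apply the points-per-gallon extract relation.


points = lbs × PPG × eff / vol
lbs = 5.6 × 2.205 = 12.3480
points = 12.3480 × 38 × 0.85 / 4.1

97.2781 points


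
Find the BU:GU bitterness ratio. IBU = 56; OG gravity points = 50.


BU:GU = IBU / OG_points
BU:GU = 56 / 50

1.1200


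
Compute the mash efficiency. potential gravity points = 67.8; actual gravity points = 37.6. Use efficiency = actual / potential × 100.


efficiency = 37.6 / 67.8 × 100

55.4572 %


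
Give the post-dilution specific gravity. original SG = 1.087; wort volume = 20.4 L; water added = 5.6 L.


SG_new = 1 + (SG_old − 1)·V_old/(V_old + V_water)
pts = (1.087 − 1)·1000·20.4/(20.4 + 5.6) = 68.2615
SG_new = 1 + 68.2615/1000

1.0683


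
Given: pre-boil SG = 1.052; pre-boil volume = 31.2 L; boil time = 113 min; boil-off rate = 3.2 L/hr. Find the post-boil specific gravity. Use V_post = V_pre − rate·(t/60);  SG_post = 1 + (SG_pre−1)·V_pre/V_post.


V_post = 31.2 − 3.2·(113/60) = 25.1733
SG_post = 1 + (1.052 − 1)·31.2/25.1733

1.0644


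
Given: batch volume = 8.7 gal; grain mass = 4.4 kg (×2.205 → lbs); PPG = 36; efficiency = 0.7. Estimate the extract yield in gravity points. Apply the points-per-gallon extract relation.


points = lbs × PPG × eff / vol
lbs = 4.4 × 2.205 = 9.7020
points = 9.7020 × 36 × 0.7 / 8.7

28.1023 points


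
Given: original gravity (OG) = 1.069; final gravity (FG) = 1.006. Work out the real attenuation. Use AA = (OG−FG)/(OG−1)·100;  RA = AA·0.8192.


AA = (1.069 − 1.006)/(1.069 − 1)·100 = 91.3043
RA = 91.3043·0.8192

74.7965 %


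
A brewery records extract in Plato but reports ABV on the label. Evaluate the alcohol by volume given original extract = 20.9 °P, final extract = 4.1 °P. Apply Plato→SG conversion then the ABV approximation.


SG = 259/(259 − P);  ABV = (OG − FG)·131.25
OG = 259/(259 − 20.9) = 1.0878
FG = 259/(259 − 4.1) = 1.0161
ABV = (1.0878 − 1.0161)·131.25

9.4098 % ABV


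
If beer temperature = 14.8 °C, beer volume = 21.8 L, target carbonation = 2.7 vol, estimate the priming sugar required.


residual = 14.695·(0.01821 + 0.09011·e^(−0.04·T));  sugar = (target − residual)·4.0·V
residual = 14.695·(0.01821 + 0.09011·e^(−0.04·14.8)) = 1.0002
sugar = (2.7 − 1.0002)·4.0·21.8

148.2268 g


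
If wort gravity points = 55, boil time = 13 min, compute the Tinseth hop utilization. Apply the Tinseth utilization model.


U = 1.65·0.000125^(GP/1000) · (1 − e^(−0.04·t))/4.15
bigness = 1.65·0.000125^(55/1000) = 1.0065
boil_factor = (1 − e^(−0.04·13))/4.15 = 0.0977
U = 1.0065 · 0.0977

0.0983


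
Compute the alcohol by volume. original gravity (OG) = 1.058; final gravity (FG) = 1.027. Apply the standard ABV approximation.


ABV = (OG − FG) · 131.25
ABV = (1.058 − 1.027) · 131.25

4.0688 % ABV


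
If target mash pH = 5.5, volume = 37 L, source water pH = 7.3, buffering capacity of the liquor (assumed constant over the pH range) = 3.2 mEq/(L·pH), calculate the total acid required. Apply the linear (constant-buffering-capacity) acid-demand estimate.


acid = buffering capacity · (pH_source − pH_target) · V
acid = 3.2 · (7.3 − 5.5) · 37

213.1200 mEq


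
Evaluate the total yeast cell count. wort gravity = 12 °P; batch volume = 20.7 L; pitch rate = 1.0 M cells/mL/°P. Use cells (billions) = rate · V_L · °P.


cells = 1.0 · 20.7 · 12

248.4000 billion cells


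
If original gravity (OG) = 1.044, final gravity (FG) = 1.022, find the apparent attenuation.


AA = (OG − FG)/(OG − 1) · 100
AA = (1.044 − 1.022)/(1.044 − 1) · 100

50.0000 %


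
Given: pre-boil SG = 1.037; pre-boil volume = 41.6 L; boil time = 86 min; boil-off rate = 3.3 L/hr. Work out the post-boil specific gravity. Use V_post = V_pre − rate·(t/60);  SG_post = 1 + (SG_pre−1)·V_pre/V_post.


V_post = 41.6 − 3.3·(86/60) = 36.8700
SG_post = 1 + (1.037 − 1)·41.6/36.8700

1.0417


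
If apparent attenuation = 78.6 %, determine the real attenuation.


RA = AA · 0.8192
RA = 78.6 · 0.8192

64.3891 %


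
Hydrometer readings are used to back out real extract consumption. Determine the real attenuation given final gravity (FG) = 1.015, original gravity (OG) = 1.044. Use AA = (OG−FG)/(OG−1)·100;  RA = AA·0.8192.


AA = (1.044 − 1.015)/(1.044 − 1)·100 = 65.9091
RA = 65.9091·0.8192

53.9927 %


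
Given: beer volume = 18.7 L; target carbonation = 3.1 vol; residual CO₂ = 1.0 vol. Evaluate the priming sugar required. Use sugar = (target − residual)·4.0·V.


sugar = (3.1 − 1.0)·4.0·18.7

157.0800 g


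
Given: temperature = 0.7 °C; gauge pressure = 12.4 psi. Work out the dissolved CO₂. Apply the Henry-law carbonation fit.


vols = (P + 14.695)·(0.01821 + 0.09011·e^(−0.04·T))
vols = (12.4 + 14.695)·(0.01821 + 0.09011·e^(−0.04·0.7))

2.8675 volumes


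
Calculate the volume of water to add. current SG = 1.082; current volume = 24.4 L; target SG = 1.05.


V_water = V·((SG_curr − 1)/(SG_target − 1) − 1)
V_water = 24.4·((1.082 − 1)/(1.05 − 1) − 1)

15.6160 L


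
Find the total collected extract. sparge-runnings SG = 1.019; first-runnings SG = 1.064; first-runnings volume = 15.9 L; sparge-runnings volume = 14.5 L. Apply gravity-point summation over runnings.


total = Σ (SG_i − 1)·1000·V_i
first = (1.064 − 1)·1000·15.9 = 1017.6000
sparge = (1.019 − 1)·1000·14.5 = 275.5000
total = 1017.6000 + 275.5000

1293.1000 gravity·L


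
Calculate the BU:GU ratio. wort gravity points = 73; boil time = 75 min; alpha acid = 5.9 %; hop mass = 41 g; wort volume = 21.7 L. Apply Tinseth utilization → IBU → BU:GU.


U = 1.65·0.000125^(GP/1000)·(1−e^(−0.04t))/4.15;  IBU = (α/100)·m·U·1000/V;  BU:GU = IBU/GP
U = 1.65·0.000125^(73/1000)·(1−e^(−0.04·75))/4.15 = 0.1960
IBU = (5.9/100)·41·0.1960·1000/21.7 = 21.8528
BU:GU = 21.8528/73

0.2994


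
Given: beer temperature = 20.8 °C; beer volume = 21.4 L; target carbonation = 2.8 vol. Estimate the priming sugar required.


residual = 14.695·(0.01821 + 0.09011·e^(−0.04·T));  sugar = (target − residual)·4.0·V
residual = 14.695·(0.01821 + 0.09011·e^(−0.04·20.8)) = 0.8438
sugar = (2.8 − 0.8438)·4.0·21.4

167.4469 g


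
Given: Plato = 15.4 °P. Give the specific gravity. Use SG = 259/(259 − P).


SG = 259/(259 − 15.4)

1.0632


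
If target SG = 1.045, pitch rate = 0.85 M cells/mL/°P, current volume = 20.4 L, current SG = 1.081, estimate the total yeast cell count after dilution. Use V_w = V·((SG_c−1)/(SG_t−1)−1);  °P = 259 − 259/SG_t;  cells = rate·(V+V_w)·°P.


V_w = 20.4·((1.081−1)/(1.045−1)−1) = 16.3200
V_final = 20.4 + 16.3200 = 36.7200
°P = 259 − 259/1.045 = 11.1531
cells = 0.85·36.7200·11.1531

348.1109 billion cells


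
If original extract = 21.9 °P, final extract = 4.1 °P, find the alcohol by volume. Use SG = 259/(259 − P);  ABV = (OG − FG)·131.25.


OG = 259/(259 − 21.9) = 1.0924
FG = 259/(259 − 4.1) = 1.0161
ABV = (1.0924 − 1.0161)·131.25

10.0119 % ABV


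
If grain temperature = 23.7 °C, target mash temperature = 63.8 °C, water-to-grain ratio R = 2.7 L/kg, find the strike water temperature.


T_strike = (0.41/R)·(T_mash − T_grain) + T_mash
T_strike = (0.41/2.7)·(63.8 − 23.7) + 63.8

69.8893 °C


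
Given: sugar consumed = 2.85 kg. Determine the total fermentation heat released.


Q = m_sugar · 590 kJ/kg
Q = 2.85 · 590

1681.5000 kJ


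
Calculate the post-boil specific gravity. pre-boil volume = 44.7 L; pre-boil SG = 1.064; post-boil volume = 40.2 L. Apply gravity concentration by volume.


SG_post = 1 + (SG_pre − 1)·V_pre/V_post
pts_pre = (1.064 − 1)·1000 = 64.0000
pts_post = 64.0000·44.7/40.2 = 71.1642
SG_post = 1 + 71.1642/1000

1.0712


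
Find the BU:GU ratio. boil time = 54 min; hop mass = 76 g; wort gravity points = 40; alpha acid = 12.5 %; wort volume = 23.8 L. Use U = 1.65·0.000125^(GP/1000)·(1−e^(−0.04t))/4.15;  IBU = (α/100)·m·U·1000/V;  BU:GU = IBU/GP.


U = 1.65·0.000125^(40/1000)·(1−e^(−0.04·54))/4.15 = 0.2455
IBU = (12.5/100)·76·0.2455·1000/23.8 = 98.0037
BU:GU = 98.0037/40

2.4501


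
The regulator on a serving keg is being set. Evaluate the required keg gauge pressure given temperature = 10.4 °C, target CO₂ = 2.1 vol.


psi = vols/(0.01821 + 0.09011·e^(−0.04·T)) − 14.695
psi = 2.1/(0.01821 + 0.09011·e^(−0.04·10.4)) − 14.695

12.3481 psi


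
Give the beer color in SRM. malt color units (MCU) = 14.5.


SRM = 1.4922 · MCU^0.6859
SRM = 1.4922 · 14.5^0.6859

9.3413 SRM


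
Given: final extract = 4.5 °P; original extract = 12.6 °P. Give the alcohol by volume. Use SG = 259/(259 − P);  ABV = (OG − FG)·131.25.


OG = 259/(259 − 12.6) = 1.0511
FG = 259/(259 − 4.5) = 1.0177
ABV = (1.0511 − 1.0177)·131.25

4.3909 % ABV


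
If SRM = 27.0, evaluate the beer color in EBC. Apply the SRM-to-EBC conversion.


EBC = SRM · 1.97
EBC = 27.0 · 1.97

53.1900 EBC


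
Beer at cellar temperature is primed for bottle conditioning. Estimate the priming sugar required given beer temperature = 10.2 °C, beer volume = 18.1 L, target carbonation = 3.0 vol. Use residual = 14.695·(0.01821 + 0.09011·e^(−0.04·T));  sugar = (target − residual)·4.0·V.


residual = 14.695·(0.01821 + 0.09011·e^(−0.04·10.2)) = 1.1481
sugar = (3.0 − 1.1481)·4.0·18.1

134.0748 g


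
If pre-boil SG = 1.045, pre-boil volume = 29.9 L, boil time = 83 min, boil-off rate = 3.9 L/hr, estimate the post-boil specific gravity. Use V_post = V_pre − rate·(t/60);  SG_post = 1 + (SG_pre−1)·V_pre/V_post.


V_post = 29.9 − 3.9·(83/60) = 24.5050
SG_post = 1 + (1.045 − 1)·29.9/24.5050

1.0549


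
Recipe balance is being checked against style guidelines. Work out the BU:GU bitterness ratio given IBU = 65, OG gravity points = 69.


BU:GU = IBU / OG_points
BU:GU = 65 / 69

0.9420


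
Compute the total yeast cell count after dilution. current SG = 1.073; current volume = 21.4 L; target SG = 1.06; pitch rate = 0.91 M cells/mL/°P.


V_w = V·((SG_c−1)/(SG_t−1)−1);  °P = 259 − 259/SG_t;  cells = rate·(V+V_w)·°P
V_w = 21.4·((1.073−1)/(1.06−1)−1) = 4.6367
V_final = 21.4 + 4.6367 = 26.0367
°P = 259 − 259/1.06 = 14.6604
cells = 0.91·26.0367·14.6604

347.3537 billion cells


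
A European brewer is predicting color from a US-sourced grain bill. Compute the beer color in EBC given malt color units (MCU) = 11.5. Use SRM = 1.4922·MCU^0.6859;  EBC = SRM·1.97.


SRM = 1.4922·11.5^0.6859 = 7.9682
EBC = 7.9682·1.97

15.6973 EBC


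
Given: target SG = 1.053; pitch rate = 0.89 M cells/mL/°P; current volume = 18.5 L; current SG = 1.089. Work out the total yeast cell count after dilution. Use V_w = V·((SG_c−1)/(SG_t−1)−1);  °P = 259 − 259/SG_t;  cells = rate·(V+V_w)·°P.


V_w = 18.5·((1.089−1)/(1.053−1)−1) = 12.5660
V_final = 18.5 + 12.5660 = 31.0660
°P = 259 − 259/1.053 = 13.0361
cells = 0.89·31.0660·13.0361

360.4318 billion cells


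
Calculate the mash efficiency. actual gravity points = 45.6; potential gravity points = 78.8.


efficiency = actual / potential × 100
efficiency = 45.6 / 78.8 × 100

57.8680 %


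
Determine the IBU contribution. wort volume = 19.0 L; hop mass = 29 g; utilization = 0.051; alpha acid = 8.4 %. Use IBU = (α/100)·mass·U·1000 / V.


IBU = (8.4/100)·29·0.051·1000 / 19.0

6.5387 IBU


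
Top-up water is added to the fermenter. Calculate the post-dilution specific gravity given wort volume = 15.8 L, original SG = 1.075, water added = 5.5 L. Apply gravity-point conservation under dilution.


SG_new = 1 + (SG_old − 1)·V_old/(V_old + V_water)
pts = (1.075 − 1)·1000·15.8/(15.8 + 5.5) = 55.6338
SG_new = 1 + 55.6338/1000

1.0556


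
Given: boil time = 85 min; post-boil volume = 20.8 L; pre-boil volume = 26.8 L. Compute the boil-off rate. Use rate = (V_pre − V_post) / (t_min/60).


rate = (26.8 − 20.8) / (85/60)

4.2353 L/hr


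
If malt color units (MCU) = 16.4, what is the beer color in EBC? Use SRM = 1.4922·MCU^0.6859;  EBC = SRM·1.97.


SRM = 1.4922·16.4^0.6859 = 10.1646
EBC = 10.1646·1.97

20.0242 EBC


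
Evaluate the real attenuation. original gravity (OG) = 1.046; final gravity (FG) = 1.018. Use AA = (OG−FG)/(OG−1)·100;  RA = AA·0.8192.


AA = (1.046 − 1.018)/(1.046 − 1)·100 = 60.8696
RA = 60.8696·0.8192

49.8643 %


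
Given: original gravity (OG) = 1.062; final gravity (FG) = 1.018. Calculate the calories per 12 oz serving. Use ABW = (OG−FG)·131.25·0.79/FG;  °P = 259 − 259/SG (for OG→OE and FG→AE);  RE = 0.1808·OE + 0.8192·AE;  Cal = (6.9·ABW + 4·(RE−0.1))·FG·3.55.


ABW = (1.062 − 1.018)·131.25·0.79/1.018 = 4.4816
OE = 259 − 259/1.062 = 15.1205 °P
AE = 259 − 259/1.018 = 4.5796 °P
RE = 0.1808·15.1205 + 0.8192·4.5796 = 6.4854 °P
Cal = (6.9·4.4816 + 4·(6.4854−0.1))·1.018·3.55

204.0567 kcal


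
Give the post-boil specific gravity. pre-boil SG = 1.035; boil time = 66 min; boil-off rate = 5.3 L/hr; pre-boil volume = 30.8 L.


V_post = V_pre − rate·(t/60);  SG_post = 1 + (SG_pre−1)·V_pre/V_post
V_post = 30.8 − 5.3·(66/60) = 24.9700
SG_post = 1 + (1.035 − 1)·30.8/24.9700

1.0432


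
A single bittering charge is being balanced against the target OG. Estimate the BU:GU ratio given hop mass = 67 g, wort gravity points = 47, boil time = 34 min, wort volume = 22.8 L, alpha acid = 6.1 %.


U = 1.65·0.000125^(GP/1000)·(1−e^(−0.04t))/4.15;  IBU = (α/100)·m·U·1000/V;  BU:GU = IBU/GP
U = 1.65·0.000125^(47/1000)·(1−e^(−0.04·34))/4.15 = 0.1937
IBU = (6.1/100)·67·0.1937·1000/22.8 = 34.7254
BU:GU = 34.7254/47

0.7388


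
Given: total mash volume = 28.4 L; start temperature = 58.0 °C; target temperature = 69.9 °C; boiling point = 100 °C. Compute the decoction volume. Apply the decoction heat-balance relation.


V_dec = V_total·(T_target − T_start)/(T_boil − T_start)
V_dec = 28.4·(69.9 − 58.0)/(100 − 58.0)

8.0467 L


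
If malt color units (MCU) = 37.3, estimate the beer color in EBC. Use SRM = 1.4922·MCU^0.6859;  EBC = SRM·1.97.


SRM = 1.4922·37.3^0.6859 = 17.8592
EBC = 17.8592·1.97

35.1826 EBC


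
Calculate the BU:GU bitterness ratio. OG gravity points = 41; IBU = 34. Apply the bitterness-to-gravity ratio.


BU:GU = IBU / OG_points
BU:GU = 34 / 41

0.8293


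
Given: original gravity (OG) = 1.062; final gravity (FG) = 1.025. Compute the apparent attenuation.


AA = (OG − FG)/(OG − 1) · 100
AA = (1.062 − 1.025)/(1.062 − 1) · 100

59.6774 %


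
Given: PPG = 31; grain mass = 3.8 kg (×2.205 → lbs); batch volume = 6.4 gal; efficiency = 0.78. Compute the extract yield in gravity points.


points = lbs × PPG × eff / vol
lbs = 3.8 × 2.205 = 8.3790
points = 8.3790 × 31 × 0.78 / 6.4

31.6569 points


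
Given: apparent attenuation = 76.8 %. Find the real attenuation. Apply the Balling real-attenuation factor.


RA = AA · 0.8192
RA = 76.8 · 0.8192

62.9146 %


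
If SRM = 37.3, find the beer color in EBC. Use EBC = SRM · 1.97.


EBC = 37.3 · 1.97

73.4810 EBC


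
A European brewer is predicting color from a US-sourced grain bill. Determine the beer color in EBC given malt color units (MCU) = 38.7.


SRM = 1.4922·MCU^0.6859;  EBC = SRM·1.97
SRM = 1.4922·38.7^0.6859 = 18.3163
EBC = 18.3163·1.97

36.0831 EBC


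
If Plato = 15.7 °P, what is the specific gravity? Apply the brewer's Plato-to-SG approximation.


SG = 259/(259 − P)
SG = 259/(259 − 15.7)

1.0645


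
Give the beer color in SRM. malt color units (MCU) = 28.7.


SRM = 1.4922 · MCU^0.6859
SRM = 1.4922 · 28.7^0.6859

14.9207 SRM


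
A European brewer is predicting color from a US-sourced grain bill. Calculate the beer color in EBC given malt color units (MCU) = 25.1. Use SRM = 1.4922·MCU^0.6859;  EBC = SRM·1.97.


SRM = 1.4922·25.1^0.6859 = 13.6102
EBC = 13.6102·1.97

26.8120 EBC


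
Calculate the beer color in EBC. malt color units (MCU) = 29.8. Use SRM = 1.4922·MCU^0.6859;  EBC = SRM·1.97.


SRM = 1.4922·29.8^0.6859 = 15.3106
EBC = 15.3106·1.97

30.1619 EBC


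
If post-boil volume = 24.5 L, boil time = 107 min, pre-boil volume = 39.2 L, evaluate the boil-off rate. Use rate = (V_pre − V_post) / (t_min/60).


rate = (39.2 − 24.5) / (107/60)

8.2430 L/hr


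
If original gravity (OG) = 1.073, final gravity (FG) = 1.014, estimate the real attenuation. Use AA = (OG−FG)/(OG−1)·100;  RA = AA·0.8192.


AA = (1.073 − 1.014)/(1.073 − 1)·100 = 80.8219
RA = 80.8219·0.8192

66.2093 %


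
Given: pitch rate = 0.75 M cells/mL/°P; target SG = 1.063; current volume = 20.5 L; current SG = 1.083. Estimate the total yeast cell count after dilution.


V_w = V·((SG_c−1)/(SG_t−1)−1);  °P = 259 − 259/SG_t;  cells = rate·(V+V_w)·°P
V_w = 20.5·((1.083−1)/(1.063−1)−1) = 6.5079
V_final = 20.5 + 6.5079 = 27.0079
°P = 259 − 259/1.063 = 15.3500
cells = 0.75·27.0079·15.3500

310.9279 billion cells


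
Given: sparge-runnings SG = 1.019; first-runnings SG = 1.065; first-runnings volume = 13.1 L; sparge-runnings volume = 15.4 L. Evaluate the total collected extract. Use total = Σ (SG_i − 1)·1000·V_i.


first = (1.065 − 1)·1000·13.1 = 851.5000
sparge = (1.019 − 1)·1000·15.4 = 292.6000
total = 851.5000 + 292.6000

1144.1000 gravity·L


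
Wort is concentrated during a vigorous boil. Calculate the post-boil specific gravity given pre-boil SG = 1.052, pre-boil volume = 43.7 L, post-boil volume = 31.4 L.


SG_post = 1 + (SG_pre − 1)·V_pre/V_post
pts_pre = (1.052 − 1)·1000 = 52.0000
pts_post = 52.0000·43.7/31.4 = 72.3694
SG_post = 1 + 72.3694/1000

1.0724


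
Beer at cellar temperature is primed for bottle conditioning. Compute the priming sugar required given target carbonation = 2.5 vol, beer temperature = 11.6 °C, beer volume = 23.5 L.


residual = 14.695·(0.01821 + 0.09011·e^(−0.04·T));  sugar = (target − residual)·4.0·V
residual = 14.695·(0.01821 + 0.09011·e^(−0.04·11.6)) = 1.1002
sugar = (2.5 − 1.1002)·4.0·23.5

131.5827 g


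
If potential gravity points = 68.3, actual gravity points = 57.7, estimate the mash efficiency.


efficiency = actual / potential × 100
efficiency = 57.7 / 68.3 × 100

84.4802 %


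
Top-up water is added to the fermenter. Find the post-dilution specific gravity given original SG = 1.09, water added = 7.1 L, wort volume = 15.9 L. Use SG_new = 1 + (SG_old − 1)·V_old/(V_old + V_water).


pts = (1.09 − 1)·1000·15.9/(15.9 + 7.1) = 62.2174
SG_new = 1 + 62.2174/1000

1.0622


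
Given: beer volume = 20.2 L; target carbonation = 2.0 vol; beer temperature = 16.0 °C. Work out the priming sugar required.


residual = 14.695·(0.01821 + 0.09011·e^(−0.04·T));  sugar = (target − residual)·4.0·V
residual = 14.695·(0.01821 + 0.09011·e^(−0.04·16.0)) = 0.9658
sugar = (2.0 − 0.9658)·4.0·20.2

83.5618 g


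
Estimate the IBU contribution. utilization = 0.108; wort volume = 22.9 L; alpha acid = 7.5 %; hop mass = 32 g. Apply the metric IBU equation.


IBU = (α/100)·mass·U·1000 / V
IBU = (7.5/100)·32·0.108·1000 / 22.9

11.3188 IBU


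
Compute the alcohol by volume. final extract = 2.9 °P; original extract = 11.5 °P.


SG = 259/(259 − P);  ABV = (OG − FG)·131.25
OG = 259/(259 − 11.5) = 1.0465
FG = 259/(259 − 2.9) = 1.0113
ABV = (1.0465 − 1.0113)·131.25

4.6122 % ABV


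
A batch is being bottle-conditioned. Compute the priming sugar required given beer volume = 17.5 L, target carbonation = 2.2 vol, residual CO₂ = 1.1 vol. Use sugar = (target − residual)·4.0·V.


sugar = (2.2 − 1.1)·4.0·17.5

77.0000 g


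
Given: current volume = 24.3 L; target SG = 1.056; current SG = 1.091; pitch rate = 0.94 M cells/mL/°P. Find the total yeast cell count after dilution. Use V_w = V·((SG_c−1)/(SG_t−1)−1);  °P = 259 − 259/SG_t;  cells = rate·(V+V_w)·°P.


V_w = 24.3·((1.091−1)/(1.056−1)−1) = 15.1875
V_final = 24.3 + 15.1875 = 39.4875
°P = 259 − 259/1.056 = 13.7348
cells = 0.94·39.4875·13.7348

509.8135 billion cells


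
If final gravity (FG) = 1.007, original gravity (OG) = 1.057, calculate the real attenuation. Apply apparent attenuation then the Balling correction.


AA = (OG−FG)/(OG−1)·100;  RA = AA·0.8192
AA = (1.057 − 1.007)/(1.057 − 1)·100 = 87.7193
RA = 87.7193·0.8192

71.8596 %


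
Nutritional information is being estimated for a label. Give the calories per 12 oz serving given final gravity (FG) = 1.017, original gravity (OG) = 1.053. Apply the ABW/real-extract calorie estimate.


ABW = (OG−FG)·131.25·0.79/FG;  °P = 259 − 259/SG (for OG→OE and FG→AE);  RE = 0.1808·OE + 0.8192·AE;  Cal = (6.9·ABW + 4·(RE−0.1))·FG·3.55
ABW = (1.053 − 1.017)·131.25·0.79/1.017 = 3.6704
OE = 259 − 259/1.053 = 13.0361 °P
AE = 259 − 259/1.017 = 4.3294 °P
RE = 0.1808·13.0361 + 0.8192·4.3294 = 5.9036 °P
Cal = (6.9·3.6704 + 4·(5.9036−0.1))·1.017·3.55

175.2454 kcal


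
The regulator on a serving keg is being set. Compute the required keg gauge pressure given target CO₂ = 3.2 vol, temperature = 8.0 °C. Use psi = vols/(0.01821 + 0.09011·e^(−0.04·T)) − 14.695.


psi = 3.2/(0.01821 + 0.09011·e^(−0.04·8.0)) − 14.695

23.5627 psi


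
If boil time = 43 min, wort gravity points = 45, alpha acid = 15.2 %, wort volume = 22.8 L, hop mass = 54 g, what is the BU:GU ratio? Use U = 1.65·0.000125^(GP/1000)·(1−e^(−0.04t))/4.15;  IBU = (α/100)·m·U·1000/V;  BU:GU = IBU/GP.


U = 1.65·0.000125^(45/1000)·(1−e^(−0.04·43))/4.15 = 0.2178
IBU = (15.2/100)·54·0.2178·1000/22.8 = 78.4165
BU:GU = 78.4165/45

1.7426


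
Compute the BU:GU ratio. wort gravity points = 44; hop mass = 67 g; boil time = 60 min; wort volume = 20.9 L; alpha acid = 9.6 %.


U = 1.65·0.000125^(GP/1000)·(1−e^(−0.04t))/4.15;  IBU = (α/100)·m·U·1000/V;  BU:GU = IBU/GP
U = 1.65·0.000125^(44/1000)·(1−e^(−0.04·60))/4.15 = 0.2434
IBU = (9.6/100)·67·0.2434·1000/20.9 = 74.9201
BU:GU = 74.9201/44

1.7027


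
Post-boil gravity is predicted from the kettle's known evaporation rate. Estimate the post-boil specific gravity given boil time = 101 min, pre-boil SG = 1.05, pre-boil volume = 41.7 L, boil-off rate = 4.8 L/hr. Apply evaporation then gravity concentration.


V_post = V_pre − rate·(t/60);  SG_post = 1 + (SG_pre−1)·V_pre/V_post
V_post = 41.7 − 4.8·(101/60) = 33.6200
SG_post = 1 + (1.05 − 1)·41.7/33.6200

1.0620


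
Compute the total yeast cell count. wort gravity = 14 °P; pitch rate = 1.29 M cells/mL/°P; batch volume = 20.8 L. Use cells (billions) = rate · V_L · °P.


cells = 1.29 · 20.8 · 14

375.6480 billion cells


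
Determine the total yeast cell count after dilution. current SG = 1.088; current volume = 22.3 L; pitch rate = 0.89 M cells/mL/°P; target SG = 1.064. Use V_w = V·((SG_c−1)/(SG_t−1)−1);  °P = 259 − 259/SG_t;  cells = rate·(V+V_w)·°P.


V_w = 22.3·((1.088−1)/(1.064−1)−1) = 8.3625
V_final = 22.3 + 8.3625 = 30.6625
°P = 259 − 259/1.064 = 15.5789
cells = 0.89·30.6625·15.5789

425.1436 billion cells


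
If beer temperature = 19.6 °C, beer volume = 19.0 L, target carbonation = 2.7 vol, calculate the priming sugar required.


residual = 14.695·(0.01821 + 0.09011·e^(−0.04·T));  sugar = (target − residual)·4.0·V
residual = 14.695·(0.01821 + 0.09011·e^(−0.04·19.6)) = 0.8722
sugar = (2.7 − 0.8722)·4.0·19.0

138.9144 g


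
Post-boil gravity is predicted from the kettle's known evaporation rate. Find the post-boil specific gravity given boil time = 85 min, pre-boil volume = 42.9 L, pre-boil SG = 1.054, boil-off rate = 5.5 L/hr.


V_post = V_pre − rate·(t/60);  SG_post = 1 + (SG_pre−1)·V_pre/V_post
V_post = 42.9 − 5.5·(85/60) = 35.1083
SG_post = 1 + (1.054 − 1)·42.9/35.1083

1.0660


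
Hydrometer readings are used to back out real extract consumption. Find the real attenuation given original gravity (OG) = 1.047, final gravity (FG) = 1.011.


AA = (OG−FG)/(OG−1)·100;  RA = AA·0.8192
AA = (1.047 − 1.011)/(1.047 − 1)·100 = 76.5957
RA = 76.5957·0.8192

62.7472 %


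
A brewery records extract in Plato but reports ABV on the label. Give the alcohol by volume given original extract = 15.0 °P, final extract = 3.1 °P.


SG = 259/(259 − P);  ABV = (OG − FG)·131.25
OG = 259/(259 − 15.0) = 1.0615
FG = 259/(259 − 3.1) = 1.0121
ABV = (1.0615 − 1.0121)·131.25

6.4787 % ABV


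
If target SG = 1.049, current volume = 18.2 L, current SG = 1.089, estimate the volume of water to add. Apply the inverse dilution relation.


V_water = V·((SG_curr − 1)/(SG_target − 1) − 1)
V_water = 18.2·((1.089 − 1)/(1.049 − 1) − 1)

14.8571 L


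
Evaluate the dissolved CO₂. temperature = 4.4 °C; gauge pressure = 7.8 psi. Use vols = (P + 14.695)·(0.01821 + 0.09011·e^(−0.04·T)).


vols = (7.8 + 14.695)·(0.01821 + 0.09011·e^(−0.04·4.4))

2.1095 volumes


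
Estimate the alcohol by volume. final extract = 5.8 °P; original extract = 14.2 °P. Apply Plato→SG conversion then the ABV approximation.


SG = 259/(259 − P);  ABV = (OG − FG)·131.25
OG = 259/(259 − 14.2) = 1.0580
FG = 259/(259 − 5.8) = 1.0229
ABV = (1.0580 − 1.0229)·131.25

4.6068 % ABV


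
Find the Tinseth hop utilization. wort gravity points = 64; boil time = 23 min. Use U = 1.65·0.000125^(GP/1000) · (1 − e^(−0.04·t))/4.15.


bigness = 1.65·0.000125^(64/1000) = 0.9283
boil_factor = (1 − e^(−0.04·23))/4.15 = 0.1449
U = 0.9283 · 0.1449

0.1345


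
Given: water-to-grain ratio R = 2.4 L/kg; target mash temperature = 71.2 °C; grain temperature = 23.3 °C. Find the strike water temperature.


T_strike = (0.41/R)·(T_mash − T_grain) + T_mash
T_strike = (0.41/2.4)·(71.2 − 23.3) + 71.2

79.3829 °C


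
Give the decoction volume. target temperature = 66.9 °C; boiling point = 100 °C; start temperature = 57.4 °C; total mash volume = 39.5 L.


V_dec = V_total·(T_target − T_start)/(T_boil − T_start)
V_dec = 39.5·(66.9 − 57.4)/(100 − 57.4)

8.8087 L


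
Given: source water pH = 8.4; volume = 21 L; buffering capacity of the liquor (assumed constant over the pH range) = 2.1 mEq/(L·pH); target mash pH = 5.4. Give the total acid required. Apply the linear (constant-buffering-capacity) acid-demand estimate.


acid = buffering capacity · (pH_source − pH_target) · V
acid = 2.1 · (8.4 − 5.4) · 21

132.3000 mEq


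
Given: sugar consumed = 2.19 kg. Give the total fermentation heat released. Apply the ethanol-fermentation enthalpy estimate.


Q = m_sugar · 590 kJ/kg
Q = 2.19 · 590

1292.1000 kJ


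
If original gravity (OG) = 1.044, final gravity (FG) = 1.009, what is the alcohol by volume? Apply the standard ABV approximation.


ABV = (OG − FG) · 131.25
ABV = (1.044 − 1.009) · 131.25

4.5938 % ABV


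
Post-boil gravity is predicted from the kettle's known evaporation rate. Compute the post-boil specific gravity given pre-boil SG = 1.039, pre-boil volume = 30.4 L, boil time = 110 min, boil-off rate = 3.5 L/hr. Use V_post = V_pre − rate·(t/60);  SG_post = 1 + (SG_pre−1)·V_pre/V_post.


V_post = 30.4 − 3.5·(110/60) = 23.9833
SG_post = 1 + (1.039 − 1)·30.4/23.9833

1.0494


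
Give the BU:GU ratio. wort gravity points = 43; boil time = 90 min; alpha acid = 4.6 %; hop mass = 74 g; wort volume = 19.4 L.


U = 1.65·0.000125^(GP/1000)·(1−e^(−0.04t))/4.15;  IBU = (α/100)·m·U·1000/V;  BU:GU = IBU/GP
U = 1.65·0.000125^(43/1000)·(1−e^(−0.04·90))/4.15 = 0.2628
IBU = (4.6/100)·74·0.2628·1000/19.4 = 46.1062
BU:GU = 46.1062/43

1.0722


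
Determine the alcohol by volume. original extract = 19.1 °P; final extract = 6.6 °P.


SG = 259/(259 − P);  ABV = (OG − FG)·131.25
OG = 259/(259 − 19.1) = 1.0796
FG = 259/(259 − 6.6) = 1.0261
ABV = (1.0796 − 1.0261)·131.25

7.0176 % ABV


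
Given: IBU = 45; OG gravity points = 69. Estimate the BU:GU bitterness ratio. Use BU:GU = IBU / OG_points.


BU:GU = 45 / 69

0.6522


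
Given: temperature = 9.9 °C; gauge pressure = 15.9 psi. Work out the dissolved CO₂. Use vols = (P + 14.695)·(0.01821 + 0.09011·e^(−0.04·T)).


vols = (15.9 + 14.695)·(0.01821 + 0.09011·e^(−0.04·9.9))

2.4126 volumes


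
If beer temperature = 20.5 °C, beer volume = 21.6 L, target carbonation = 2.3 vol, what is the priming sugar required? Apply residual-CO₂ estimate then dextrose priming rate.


residual = 14.695·(0.01821 + 0.09011·e^(−0.04·T));  sugar = (target − residual)·4.0·V
residual = 14.695·(0.01821 + 0.09011·e^(−0.04·20.5)) = 0.8508
sugar = (2.3 − 0.8508)·4.0·21.6

125.2108 g


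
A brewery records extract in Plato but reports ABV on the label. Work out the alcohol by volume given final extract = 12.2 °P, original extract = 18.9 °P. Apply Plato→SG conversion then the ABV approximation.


SG = 259/(259 − P);  ABV = (OG − FG)·131.25
OG = 259/(259 − 18.9) = 1.0787
FG = 259/(259 − 12.2) = 1.0494
ABV = (1.0787 − 1.0494)·131.25

3.8436 % ABV


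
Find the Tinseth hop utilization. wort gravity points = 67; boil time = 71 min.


U = 1.65·0.000125^(GP/1000) · (1 − e^(−0.04·t))/4.15
bigness = 1.65·0.000125^(67/1000) = 0.9036
boil_factor = (1 − e^(−0.04·71))/4.15 = 0.2269
U = 0.9036 · 0.2269

0.2050


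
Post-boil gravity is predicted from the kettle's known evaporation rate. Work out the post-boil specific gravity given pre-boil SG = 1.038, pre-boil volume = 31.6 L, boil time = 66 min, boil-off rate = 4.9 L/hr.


V_post = V_pre − rate·(t/60);  SG_post = 1 + (SG_pre−1)·V_pre/V_post
V_post = 31.6 − 4.9·(66/60) = 26.2100
SG_post = 1 + (1.038 − 1)·31.6/26.2100

1.0458


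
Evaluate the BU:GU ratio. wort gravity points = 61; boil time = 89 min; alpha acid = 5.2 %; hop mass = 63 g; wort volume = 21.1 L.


U = 1.65·0.000125^(GP/1000)·(1−e^(−0.04t))/4.15;  IBU = (α/100)·m·U·1000/V;  BU:GU = IBU/GP
U = 1.65·0.000125^(61/1000)·(1−e^(−0.04·89))/4.15 = 0.2233
IBU = (5.2/100)·63·0.2233·1000/21.1 = 34.6640
BU:GU = 34.6640/61

0.5683


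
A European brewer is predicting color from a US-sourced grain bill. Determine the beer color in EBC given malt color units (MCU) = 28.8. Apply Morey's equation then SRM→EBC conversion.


SRM = 1.4922·MCU^0.6859;  EBC = SRM·1.97
SRM = 1.4922·28.8^0.6859 = 14.9563
EBC = 14.9563·1.97

29.4639 EBC


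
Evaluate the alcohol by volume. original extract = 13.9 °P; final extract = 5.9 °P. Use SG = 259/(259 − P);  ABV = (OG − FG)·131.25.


OG = 259/(259 − 13.9) = 1.0567
FG = 259/(259 − 5.9) = 1.0233
ABV = (1.0567 − 1.0233)·131.25

4.3838 % ABV


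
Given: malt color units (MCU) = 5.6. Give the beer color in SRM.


SRM = 1.4922 · MCU^0.6859
SRM = 1.4922 · 5.6^0.6859

4.8642 SRM


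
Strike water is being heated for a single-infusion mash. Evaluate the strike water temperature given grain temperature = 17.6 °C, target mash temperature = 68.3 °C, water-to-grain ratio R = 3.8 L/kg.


T_strike = (0.41/R)·(T_mash − T_grain) + T_mash
T_strike = (0.41/3.8)·(68.3 − 17.6) + 68.3

73.7703 °C


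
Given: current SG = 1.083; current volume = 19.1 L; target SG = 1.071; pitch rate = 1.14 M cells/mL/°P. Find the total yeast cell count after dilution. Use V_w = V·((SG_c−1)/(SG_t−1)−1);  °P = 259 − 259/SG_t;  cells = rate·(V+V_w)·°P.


V_w = 19.1·((1.083−1)/(1.071−1)−1) = 3.2282
V_final = 19.1 + 3.2282 = 22.3282
°P = 259 − 259/1.071 = 17.1699
cells = 1.14·22.3282·17.1699

437.0455 billion cells


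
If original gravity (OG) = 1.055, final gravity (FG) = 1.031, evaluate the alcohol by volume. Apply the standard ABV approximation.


ABV = (OG − FG) · 131.25
ABV = (1.055 − 1.031) · 131.25

3.1500 % ABV


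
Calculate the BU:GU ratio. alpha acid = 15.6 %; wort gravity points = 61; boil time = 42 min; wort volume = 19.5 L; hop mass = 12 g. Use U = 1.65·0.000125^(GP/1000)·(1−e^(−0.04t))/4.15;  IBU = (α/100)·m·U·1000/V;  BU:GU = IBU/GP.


U = 1.65·0.000125^(61/1000)·(1−e^(−0.04·42))/4.15 = 0.1870
IBU = (15.6/100)·12·0.1870·1000/19.5 = 17.9491
BU:GU = 17.9491/61

0.2942


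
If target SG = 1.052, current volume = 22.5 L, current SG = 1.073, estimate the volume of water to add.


V_water = V·((SG_curr − 1)/(SG_target − 1) − 1)
V_water = 22.5·((1.073 − 1)/(1.052 − 1) − 1)

9.0865 L


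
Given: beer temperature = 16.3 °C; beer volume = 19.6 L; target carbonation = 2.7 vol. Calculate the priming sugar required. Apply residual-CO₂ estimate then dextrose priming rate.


residual = 14.695·(0.01821 + 0.09011·e^(−0.04·T));  sugar = (target − residual)·4.0·V
residual = 14.695·(0.01821 + 0.09011·e^(−0.04·16.3)) = 0.9575
sugar = (2.7 − 0.9575)·4.0·19.6

136.6128 g


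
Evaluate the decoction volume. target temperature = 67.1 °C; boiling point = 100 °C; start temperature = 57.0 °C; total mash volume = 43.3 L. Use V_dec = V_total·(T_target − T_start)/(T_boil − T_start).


V_dec = 43.3·(67.1 − 57.0)/(100 − 57.0)

10.1705 L


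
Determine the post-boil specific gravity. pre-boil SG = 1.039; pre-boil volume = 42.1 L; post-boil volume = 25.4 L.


SG_post = 1 + (SG_pre − 1)·V_pre/V_post
pts_pre = (1.039 − 1)·1000 = 39.0000
pts_post = 39.0000·42.1/25.4 = 64.6417
SG_post = 1 + 64.6417/1000

1.0646


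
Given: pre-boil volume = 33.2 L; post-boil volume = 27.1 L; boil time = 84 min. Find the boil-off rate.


rate = (V_pre − V_post) / (t_min/60)
rate = (33.2 − 27.1) / (84/60)

4.3571 L/hr


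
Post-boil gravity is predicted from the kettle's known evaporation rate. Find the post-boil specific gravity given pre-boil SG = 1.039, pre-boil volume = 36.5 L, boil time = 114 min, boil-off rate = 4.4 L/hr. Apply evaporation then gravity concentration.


V_post = V_pre − rate·(t/60);  SG_post = 1 + (SG_pre−1)·V_pre/V_post
V_post = 36.5 − 4.4·(114/60) = 28.1400
SG_post = 1 + (1.039 − 1)·36.5/28.1400

1.0506


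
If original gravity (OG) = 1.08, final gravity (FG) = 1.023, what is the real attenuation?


AA = (OG−FG)/(OG−1)·100;  RA = AA·0.8192
AA = (1.08 − 1.023)/(1.08 − 1)·100 = 71.2500
RA = 71.2500·0.8192

58.3680 %


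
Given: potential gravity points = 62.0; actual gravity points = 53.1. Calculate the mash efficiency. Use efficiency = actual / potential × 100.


efficiency = 53.1 / 62.0 × 100

85.6452 %


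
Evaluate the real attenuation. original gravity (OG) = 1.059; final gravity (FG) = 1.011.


AA = (OG−FG)/(OG−1)·100;  RA = AA·0.8192
AA = (1.059 − 1.011)/(1.059 − 1)·100 = 81.3559
RA = 81.3559·0.8192

66.6468 %


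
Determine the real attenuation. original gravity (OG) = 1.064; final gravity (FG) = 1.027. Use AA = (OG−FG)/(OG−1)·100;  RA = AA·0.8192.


AA = (1.064 − 1.027)/(1.064 − 1)·100 = 57.8125
RA = 57.8125·0.8192

47.3600 %


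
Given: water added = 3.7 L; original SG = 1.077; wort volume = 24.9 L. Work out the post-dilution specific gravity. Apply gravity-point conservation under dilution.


SG_new = 1 + (SG_old − 1)·V_old/(V_old + V_water)
pts = (1.077 − 1)·1000·24.9/(24.9 + 3.7) = 67.0385
SG_new = 1 + 67.0385/1000

1.0670


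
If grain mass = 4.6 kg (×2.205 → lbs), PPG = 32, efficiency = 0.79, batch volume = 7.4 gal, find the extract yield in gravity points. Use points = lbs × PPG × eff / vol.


lbs = 4.6 × 2.205 = 10.1430
points = 10.1430 × 32 × 0.79 / 7.4

34.6507 points


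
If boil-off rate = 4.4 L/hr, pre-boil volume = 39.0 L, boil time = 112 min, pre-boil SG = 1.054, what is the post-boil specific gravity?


V_post = V_pre − rate·(t/60);  SG_post = 1 + (SG_pre−1)·V_pre/V_post
V_post = 39.0 − 4.4·(112/60) = 30.7867
SG_post = 1 + (1.054 − 1)·39.0/30.7867

1.0684


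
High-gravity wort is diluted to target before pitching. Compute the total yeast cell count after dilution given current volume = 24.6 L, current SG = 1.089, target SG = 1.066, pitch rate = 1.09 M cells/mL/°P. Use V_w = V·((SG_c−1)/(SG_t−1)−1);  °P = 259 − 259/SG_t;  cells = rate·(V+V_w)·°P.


V_w = 24.6·((1.089−1)/(1.066−1)−1) = 8.5727
V_final = 24.6 + 8.5727 = 33.1727
°P = 259 − 259/1.066 = 16.0356
cells = 1.09·33.1727·16.0356

579.8213 billion cells


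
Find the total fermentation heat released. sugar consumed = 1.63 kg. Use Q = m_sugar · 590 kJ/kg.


Q = 1.63 · 590

961.7000 kJ


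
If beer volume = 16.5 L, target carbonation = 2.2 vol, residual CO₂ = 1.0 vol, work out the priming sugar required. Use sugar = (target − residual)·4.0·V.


sugar = (2.2 − 1.0)·4.0·16.5

79.2000 g


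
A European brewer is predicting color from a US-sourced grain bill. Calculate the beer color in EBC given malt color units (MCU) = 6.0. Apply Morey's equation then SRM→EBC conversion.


SRM = 1.4922·MCU^0.6859;  EBC = SRM·1.97
SRM = 1.4922·6.0^0.6859 = 5.0999
EBC = 5.0999·1.97

10.0468 EBC


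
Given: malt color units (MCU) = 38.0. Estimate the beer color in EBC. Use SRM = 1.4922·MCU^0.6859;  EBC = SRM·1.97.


SRM = 1.4922·38.0^0.6859 = 18.0884
EBC = 18.0884·1.97

35.6342 EBC


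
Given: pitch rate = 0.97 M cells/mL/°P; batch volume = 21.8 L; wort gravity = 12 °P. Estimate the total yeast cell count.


cells (billions) = rate · V_L · °P
cells = 0.97 · 21.8 · 12

253.7520 billion cells
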